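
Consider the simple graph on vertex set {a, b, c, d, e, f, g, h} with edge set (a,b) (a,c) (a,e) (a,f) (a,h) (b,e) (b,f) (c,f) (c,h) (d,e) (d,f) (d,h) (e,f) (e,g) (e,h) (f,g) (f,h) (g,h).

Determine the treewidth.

A width-3 tree decomposition is:
Bags: B1 = {a, c, f, h}  B2 = {a, e, f, h}  B3 = {a, b, e, f}  B4 = {d, e, f, h}  B5 = {e, f, g, h}
Tree: B1–B2, B2–B3, B2–B4, B4–B5
Every bag has size at most 4, so the width is 4 − 1 = 3 and tw(G) ≤ 3. On the other hand G contains the 4-clique {d, e, f, h}. A clique must lie in a single bag of any decomposition, so no decomposition can have width below 3. Hence tw(G) = 3 exactly.

3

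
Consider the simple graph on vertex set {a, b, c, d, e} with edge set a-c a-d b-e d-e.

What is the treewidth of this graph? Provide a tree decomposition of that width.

Treewidth 1.
One optimal decomposition is:
Bags: B1 = {b, e}  B2 = {d, e}  B3 = {a, d}  B4 = {a, c}
Tree: B1–B2, B2–B3, B3–B4

Each bag holds 2 vertices, so the decomposition has width 1, which upper-bounds the treewidth. Any graph with an edge has treewidth ≥ 1, and G has the edge b–e. Therefore the treewidth is 1.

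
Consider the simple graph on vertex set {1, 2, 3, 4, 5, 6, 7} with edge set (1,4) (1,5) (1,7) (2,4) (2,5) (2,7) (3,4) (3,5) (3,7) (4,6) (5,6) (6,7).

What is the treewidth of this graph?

A width-3 tree decomposition is:
Bags: B1 = {2, 4, 5, 7}  B2 = {3, 4, 5, 7}  B3 = {4, 5, 6, 7}  B4 = {1, 4, 5, 7}
Tree: B1–B2, B2–B3, B3–B4
Every bag has size at most 4, so the width is 4 − 1 = 3 and tw(G) ≤ 3. For the lower bound: the 4 vertex sets {2,5}, {3,4}, {7}, {6} are disjoint, each induces a connected subgraph, and every pair is joined by at least one edge of G. Contracting each set to a single vertex therefore yields K_{4} as a minor, and since treewidth is minor-monotone, tw(G) ≥ tw(K_{4}) = 3. Combining the bounds, tw(G) = 3.

3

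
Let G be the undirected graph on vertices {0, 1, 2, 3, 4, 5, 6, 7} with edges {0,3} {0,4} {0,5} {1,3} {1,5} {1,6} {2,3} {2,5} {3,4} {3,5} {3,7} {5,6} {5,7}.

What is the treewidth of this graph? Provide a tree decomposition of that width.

Treewidth 2.
One such decomposition:
Bags: B1 = {0, 3, 5}  B2 = {2, 3, 5}  B3 = {0, 3, 4}  B4 = {3, 5, 7}  B5 = {1, 3, 5}  B6 = {1, 5, 6}
Tree: B1–B2, B1–B3, B2–B4, B2–B5, B5–B6

Every bag has size at most 3, so the width is 3 − 1 = 2 and tw(G) ≤ 2. On the other hand G contains the 3-clique {0, 3, 4}. A clique must lie in a single bag of any decomposition, so no decomposition can have width below 2. Therefore the treewidth is 2.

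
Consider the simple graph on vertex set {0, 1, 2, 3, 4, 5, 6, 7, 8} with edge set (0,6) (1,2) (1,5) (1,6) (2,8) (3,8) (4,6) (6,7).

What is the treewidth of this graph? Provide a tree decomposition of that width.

The largest bag has 2 vertices, giving width 1; this decomposition certifies tw(G) ≤ 1. G has an edge, so its treewidth is at least 1. Combining the bounds, tw(G) = 1.

Treewidth 1.
Bags: B1 = {0, 6}  B2 = {1, 6}  B3 = {1, 2}  B4 = {2, 8}  B5 = {1, 5}  B6 = {3, 8}  B7 = {6, 7}  B8 = {4, 6}
Tree: B1–B2, B2–B3, B3–B4, B3–B5, B4–B6, B2–B7, B1–B8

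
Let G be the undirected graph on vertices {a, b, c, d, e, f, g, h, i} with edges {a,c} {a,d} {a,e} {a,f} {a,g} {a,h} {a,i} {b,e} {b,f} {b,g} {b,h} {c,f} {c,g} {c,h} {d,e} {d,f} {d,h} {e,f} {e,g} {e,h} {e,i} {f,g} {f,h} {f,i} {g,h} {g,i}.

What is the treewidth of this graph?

4

A width-4 tree decomposition is:
Bags: B1 = {a, e, f, g, h}  B2 = {b, e, f, g, h}  B3 = {a, d, e, f, h}  B4 = {a, c, f, g, h}  B5 = {a, e, f, g, i}
Tree: B1–B2, B1–B3, B1–B4, B1–B5
The largest bag has 5 vertices, giving width 4; this decomposition certifies tw(G) ≤ 4. On the other hand G contains the 5-clique {a, d, e, f, h}. A clique must lie in a single bag of any decomposition, so no decomposition can have width below 4. The upper and lower bounds meet at 4, so that is the treewidth.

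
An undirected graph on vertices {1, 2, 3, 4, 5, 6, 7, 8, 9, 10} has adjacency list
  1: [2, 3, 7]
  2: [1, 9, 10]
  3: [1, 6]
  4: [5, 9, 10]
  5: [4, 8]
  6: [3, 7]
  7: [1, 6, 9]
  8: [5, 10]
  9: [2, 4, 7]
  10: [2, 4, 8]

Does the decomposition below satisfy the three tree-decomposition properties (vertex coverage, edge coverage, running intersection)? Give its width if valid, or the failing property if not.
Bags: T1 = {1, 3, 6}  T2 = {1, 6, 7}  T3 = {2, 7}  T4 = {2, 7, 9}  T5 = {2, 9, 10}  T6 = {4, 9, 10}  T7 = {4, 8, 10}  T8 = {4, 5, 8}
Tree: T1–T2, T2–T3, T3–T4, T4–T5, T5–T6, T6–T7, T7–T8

A tree decomposition must satisfy three properties: every vertex lies in some bag; for every edge, both endpoints lie together in some bag; and for every vertex, the bags containing it form a connected subtree. Here edge (1,2) lies in no bag, so the decomposition is invalid.

No — edge (1,2) lies in no bag.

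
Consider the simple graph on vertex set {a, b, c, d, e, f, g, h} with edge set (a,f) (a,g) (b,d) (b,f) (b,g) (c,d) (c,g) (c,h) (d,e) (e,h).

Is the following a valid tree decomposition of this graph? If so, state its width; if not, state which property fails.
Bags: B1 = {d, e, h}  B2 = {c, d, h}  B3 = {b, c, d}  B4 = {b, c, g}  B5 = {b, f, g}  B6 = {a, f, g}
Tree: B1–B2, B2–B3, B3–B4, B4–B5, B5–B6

Yes; width 2.

Vertex coverage: the bags together contain {a, b, c, d, e, f, g, h}, the full vertex set. Edge coverage: each edge of G has both endpoints in at least one bag. Running intersection: for every vertex, the bags containing it form a connected subtree. All three properties hold, so this is a valid tree decomposition of width max|bag| − 1 = 2, and hence tw(G) ≤ 2.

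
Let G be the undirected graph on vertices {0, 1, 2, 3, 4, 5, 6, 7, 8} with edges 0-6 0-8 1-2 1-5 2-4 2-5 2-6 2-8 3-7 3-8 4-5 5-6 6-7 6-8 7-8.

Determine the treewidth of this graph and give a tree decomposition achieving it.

The largest bag has 3 vertices, giving width 2; this decomposition certifies tw(G) ≤ 2. On the other hand G contains the 3-clique {0, 6, 8}. A clique must lie in a single bag of any decomposition, so no decomposition can have width below 2. The upper and lower bounds meet at 2, so that is the treewidth.

Treewidth 2.
One optimal decomposition is:
Bags: B1 = {2, 5, 6}  B2 = {2, 6, 8}  B3 = {0, 6, 8}  B4 = {2, 4, 5}  B5 = {1, 2, 5}  B6 = {6, 7, 8}  B7 = {3, 7, 8}
Tree: B1–B2, B2–B3, B1–B4, B4–B5, B2–B6, B6–B7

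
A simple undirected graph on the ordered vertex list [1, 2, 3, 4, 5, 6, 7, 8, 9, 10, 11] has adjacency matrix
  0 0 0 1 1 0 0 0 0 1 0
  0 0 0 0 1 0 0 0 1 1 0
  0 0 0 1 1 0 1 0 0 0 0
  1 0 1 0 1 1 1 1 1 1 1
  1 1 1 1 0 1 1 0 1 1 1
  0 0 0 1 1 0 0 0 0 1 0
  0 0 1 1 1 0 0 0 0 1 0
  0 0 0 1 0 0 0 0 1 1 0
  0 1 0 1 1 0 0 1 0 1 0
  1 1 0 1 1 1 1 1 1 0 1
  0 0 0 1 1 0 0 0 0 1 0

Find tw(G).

3

A width-3 tree decomposition is:
Bags: B1 = {4, 8, 9, 10}  B2 = {4, 5, 9, 10}  B3 = {4, 5, 7, 10}  B4 = {2, 5, 9, 10}  B5 = {4, 5, 10, 11}  B6 = {1, 4, 5, 10}  B7 = {4, 5, 6, 10}  B8 = {3, 4, 5, 7}
Tree: B1–B2, B2–B3, B2–B4, B2–B5, B5–B6, B5–B7, B3–B8
Each bag holds 4 vertices, so the decomposition has width 3, which upper-bounds the treewidth. For the lower bound, the 4 vertices {2, 5, 9, 10} are pairwise adjacent, and any tree decomposition puts a clique entirely inside one bag — forcing width ≥ 3. Therefore the treewidth is 3.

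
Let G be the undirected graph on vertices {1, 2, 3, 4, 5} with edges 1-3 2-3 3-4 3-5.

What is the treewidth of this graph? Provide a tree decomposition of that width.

Treewidth 1.
One such decomposition:
Bags: B1 = {3, 4}  B2 = {1, 3}  B3 = {2, 3}  B4 = {3, 5}
Tree: B1–B2, B1–B3, B2–B4

The largest bag has 2 vertices, giving width 1; this decomposition certifies tw(G) ≤ 1. Any graph with an edge has treewidth ≥ 1, and G has the edge 3–4. Combining the bounds, tw(G) = 1.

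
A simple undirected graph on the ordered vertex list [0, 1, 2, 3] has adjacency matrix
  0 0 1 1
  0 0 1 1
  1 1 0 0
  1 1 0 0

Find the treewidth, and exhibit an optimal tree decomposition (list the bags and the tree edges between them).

The largest bag has 3 vertices, giving width 2; this decomposition certifies tw(G) ≤ 2. The edges 1–3–0–2–1 form a cycle, so G is not a tree and its treewidth is at least 2. Therefore the treewidth is 2.

Treewidth 2.
One optimal decomposition is:
Bags: B1 = {0, 1, 3}  B2 = {0, 1, 2}
Tree: B1–B2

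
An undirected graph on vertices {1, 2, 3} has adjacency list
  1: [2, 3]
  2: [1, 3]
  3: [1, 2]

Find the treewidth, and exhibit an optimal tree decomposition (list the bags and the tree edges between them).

Treewidth 2.
Bags: B1 = {1, 2, 3}
Tree: (single bag)

With just one bag of size 3, the width is 3 − 1 = 2, so tw(G) ≤ 2. Conversely, {1, 2, 3} is a clique of size 3, and the vertices of any clique must share a bag in every tree decomposition; so some bag has ≥ 3 vertices and tw(G) ≥ 2. Therefore the treewidth is 2.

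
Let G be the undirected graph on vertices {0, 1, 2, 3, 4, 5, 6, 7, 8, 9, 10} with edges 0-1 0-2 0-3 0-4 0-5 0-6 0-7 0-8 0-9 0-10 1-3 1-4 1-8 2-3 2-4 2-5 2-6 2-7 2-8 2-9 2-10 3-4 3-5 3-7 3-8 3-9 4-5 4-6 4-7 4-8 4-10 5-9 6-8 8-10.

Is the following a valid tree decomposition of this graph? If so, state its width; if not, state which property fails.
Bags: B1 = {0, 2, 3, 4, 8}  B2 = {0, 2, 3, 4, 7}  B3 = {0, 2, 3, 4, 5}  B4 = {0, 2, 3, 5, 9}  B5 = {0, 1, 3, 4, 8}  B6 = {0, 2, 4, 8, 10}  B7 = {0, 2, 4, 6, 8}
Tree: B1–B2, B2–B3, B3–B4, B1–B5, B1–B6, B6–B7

Yes; width 4.

Vertex coverage: the bags together contain {0, 1, 2, 3, 4, 5, 6, 7, 8, 9, 10}, the full vertex set. Edge coverage: each edge of G has both endpoints in at least one bag. Running intersection: for every vertex, the bags containing it form a connected subtree. All three properties hold, so this is a valid tree decomposition of width max|bag| − 1 = 4, and hence tw(G) ≤ 4.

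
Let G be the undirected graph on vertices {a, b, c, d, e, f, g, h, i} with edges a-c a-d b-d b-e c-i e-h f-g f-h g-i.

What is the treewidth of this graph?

2

A width-2 tree decomposition is:
Bags: B1 = {a, c, d}  B2 = {c, d, i}  B3 = {d, g, i}  B4 = {d, f, g}  B5 = {d, f, h}  B6 = {d, e, h}  B7 = {b, d, e}
Tree: B1–B2, B2–B3, B3–B4, B4–B5, B5–B6, B6–B7
Every bag has size at most 3, so the width is 3 − 1 = 2 and tw(G) ≤ 2. Since d–a–c–i–g–f–h–e–b–d is a cycle in G, G is not acyclic. Forests are exactly the graphs of treewidth ≤ 1, so tw(G) ≥ 2. Hence tw(G) = 2 exactly.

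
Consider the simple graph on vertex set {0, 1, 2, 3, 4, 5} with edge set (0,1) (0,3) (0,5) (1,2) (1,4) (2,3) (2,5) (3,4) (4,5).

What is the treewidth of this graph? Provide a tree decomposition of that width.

The largest bag has 4 vertices, giving width 3; this decomposition certifies tw(G) ≤ 3. For the lower bound: the 4 vertex sets {1,4}, {0,5}, {2}, {3} are disjoint, each induces a connected subgraph, and every pair is joined by at least one edge of G. Contracting each set to a single vertex therefore yields K_{4} as a minor, and since treewidth is minor-monotone, tw(G) ≥ tw(K_{4}) = 3. Therefore the treewidth is 3.

Treewidth 3.
Bags: B1 = {0, 1, 2, 4}  B2 = {0, 2, 4, 5}  B3 = {0, 2, 3, 4}
Tree: B1–B2, B2–B3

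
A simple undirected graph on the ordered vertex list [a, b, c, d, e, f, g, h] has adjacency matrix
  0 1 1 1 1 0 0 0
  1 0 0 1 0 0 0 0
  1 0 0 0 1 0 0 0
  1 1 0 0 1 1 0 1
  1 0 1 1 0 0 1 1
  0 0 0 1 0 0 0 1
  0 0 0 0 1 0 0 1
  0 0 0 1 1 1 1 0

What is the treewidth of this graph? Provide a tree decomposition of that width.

Every bag has size at most 3, so the width is 3 − 1 = 2 and tw(G) ≤ 2. On the other hand G contains the 3-clique {d, e, h}. A clique must lie in a single bag of any decomposition, so no decomposition can have width below 2. Therefore the treewidth is 2.

Treewidth 2.
One such decomposition:
Bags: B1 = {a, d, e}  B2 = {d, e, h}  B3 = {a, c, e}  B4 = {d, f, h}  B5 = {e, g, h}  B6 = {a, b, d}
Tree: B1–B2, B1–B3, B2–B4, B2–B5, B1–B6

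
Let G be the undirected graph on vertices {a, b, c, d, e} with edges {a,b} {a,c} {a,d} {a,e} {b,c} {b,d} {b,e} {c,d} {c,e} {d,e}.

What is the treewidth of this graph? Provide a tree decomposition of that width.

Treewidth 4.
One such decomposition:
Bags: B1 = {a, b, c, d, e}
Tree: (single bag)

With just one bag of size 5, the width is 5 − 1 = 4, so tw(G) ≤ 4. On the other hand G contains the 5-clique {a, b, c, d, e}. A clique must lie in a single bag of any decomposition, so no decomposition can have width below 4. The upper and lower bounds meet at 4, so that is the treewidth.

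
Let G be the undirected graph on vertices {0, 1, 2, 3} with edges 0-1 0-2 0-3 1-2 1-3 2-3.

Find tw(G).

3

A width-3 tree decomposition is:
Bags: B1 = {0, 1, 2, 3}
Tree: (single bag)
With just one bag of size 4, the width is 4 − 1 = 3, so tw(G) ≤ 3. Conversely, {0, 1, 2, 3} is a clique of size 4, and the vertices of any clique must share a bag in every tree decomposition; so some bag has ≥ 4 vertices and tw(G) ≥ 3. Therefore the treewidth is 3.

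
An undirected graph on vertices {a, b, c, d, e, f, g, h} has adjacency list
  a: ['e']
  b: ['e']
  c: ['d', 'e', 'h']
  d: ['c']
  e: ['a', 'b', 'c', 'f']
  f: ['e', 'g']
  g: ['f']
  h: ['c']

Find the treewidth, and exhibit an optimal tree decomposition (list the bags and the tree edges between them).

Treewidth 1.
Bags: B1 = {e, f}  B2 = {f, g}  B3 = {c, e}  B4 = {b, e}  B5 = {c, d}  B6 = {c, h}  B7 = {a, e}
Tree: B1–B2, B1–B3, B1–B4, B3–B5, B5–B6, B4–B7

The largest bag has 2 vertices, giving width 1; this decomposition certifies tw(G) ≤ 1. Any graph with an edge has treewidth ≥ 1, and G has the edge f–e. Hence tw(G) = 1 exactly.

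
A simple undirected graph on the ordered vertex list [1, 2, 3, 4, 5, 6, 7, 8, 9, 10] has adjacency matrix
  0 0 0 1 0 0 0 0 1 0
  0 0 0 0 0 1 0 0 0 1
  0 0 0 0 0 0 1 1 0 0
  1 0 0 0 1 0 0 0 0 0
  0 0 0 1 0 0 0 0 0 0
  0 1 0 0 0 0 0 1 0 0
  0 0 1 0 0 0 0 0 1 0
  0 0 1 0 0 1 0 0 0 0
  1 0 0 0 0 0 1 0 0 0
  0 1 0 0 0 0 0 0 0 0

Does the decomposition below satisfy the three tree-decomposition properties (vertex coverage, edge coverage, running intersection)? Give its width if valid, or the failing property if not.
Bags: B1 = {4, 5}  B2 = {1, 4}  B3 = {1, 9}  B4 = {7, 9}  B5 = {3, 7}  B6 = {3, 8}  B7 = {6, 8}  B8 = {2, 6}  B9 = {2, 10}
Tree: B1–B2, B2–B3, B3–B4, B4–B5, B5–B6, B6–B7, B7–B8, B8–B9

Yes; width 1.

Vertex coverage: the bags together contain {1, 2, 3, 4, 5, 6, 7, 8, 9, 10}, the full vertex set. Edge coverage: each edge of G has both endpoints in at least one bag. Running intersection: for every vertex, the bags containing it form a connected subtree. All three properties hold, so this is a valid tree decomposition of width max|bag| − 1 = 1, and hence tw(G) ≤ 1.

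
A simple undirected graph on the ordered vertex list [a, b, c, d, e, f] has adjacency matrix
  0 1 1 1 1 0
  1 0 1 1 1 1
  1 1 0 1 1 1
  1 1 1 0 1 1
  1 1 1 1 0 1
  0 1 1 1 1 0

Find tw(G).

A width-4 tree decomposition is:
Bags: B1 = {a, b, c, d, e}  B2 = {b, c, d, e, f}
Tree: B1–B2
Each bag holds 5 vertices, so the decomposition has width 4, which upper-bounds the treewidth. For the lower bound, the 5 vertices {b, c, d, e, f} are pairwise adjacent, and any tree decomposition puts a clique entirely inside one bag — forcing width ≥ 4. Therefore the treewidth is 4.

4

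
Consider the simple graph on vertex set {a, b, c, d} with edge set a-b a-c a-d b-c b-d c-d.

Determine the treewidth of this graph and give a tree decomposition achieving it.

A single bag containing all 4 vertices is trivially a valid decomposition of width 3. For the lower bound, the 4 vertices {a, b, c, d} are pairwise adjacent, and any tree decomposition puts a clique entirely inside one bag — forcing width ≥ 3. The upper and lower bounds meet at 3, so that is the treewidth.

Treewidth 3.
One such decomposition:
Bags: B1 = {a, b, c, d}
Tree: (single bag)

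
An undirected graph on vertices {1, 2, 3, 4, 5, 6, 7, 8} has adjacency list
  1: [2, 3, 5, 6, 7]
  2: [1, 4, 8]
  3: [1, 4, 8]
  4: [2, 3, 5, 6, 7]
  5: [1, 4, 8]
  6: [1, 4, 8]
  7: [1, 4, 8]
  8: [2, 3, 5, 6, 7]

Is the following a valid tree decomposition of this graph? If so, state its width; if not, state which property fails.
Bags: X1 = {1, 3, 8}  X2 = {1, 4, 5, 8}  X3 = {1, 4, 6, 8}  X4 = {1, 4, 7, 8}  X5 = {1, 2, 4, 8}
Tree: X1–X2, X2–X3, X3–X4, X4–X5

A tree decomposition must satisfy three properties: every vertex lies in some bag; for every edge, both endpoints lie together in some bag; and for every vertex, the bags containing it form a connected subtree. Here edge (4,3) lies in no bag, so the decomposition is invalid.

No — edge (4,3) lies in no bag.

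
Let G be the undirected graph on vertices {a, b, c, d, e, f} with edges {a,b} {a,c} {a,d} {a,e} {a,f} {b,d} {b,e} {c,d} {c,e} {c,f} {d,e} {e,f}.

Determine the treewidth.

A width-3 tree decomposition is:
Bags: B1 = {a, c, d, e}  B2 = {a, b, d, e}  B3 = {a, c, e, f}
Tree: B1–B2, B1–B3
Every bag has size at most 4, so the width is 4 − 1 = 3 and tw(G) ≤ 3. On the other hand G contains the 4-clique {a, c, d, e}. A clique must lie in a single bag of any decomposition, so no decomposition can have width below 3. The upper and lower bounds meet at 3, so that is the treewidth.

3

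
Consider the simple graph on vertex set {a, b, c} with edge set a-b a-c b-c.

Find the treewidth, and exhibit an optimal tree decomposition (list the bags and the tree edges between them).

Treewidth 2.
Bags: B1 = {a, b, c}
Tree: (single bag)

A single bag containing all 3 vertices is trivially a valid decomposition of width 2. On the other hand G contains the 3-clique {a, b, c}. A clique must lie in a single bag of any decomposition, so no decomposition can have width below 2. Therefore the treewidth is 2.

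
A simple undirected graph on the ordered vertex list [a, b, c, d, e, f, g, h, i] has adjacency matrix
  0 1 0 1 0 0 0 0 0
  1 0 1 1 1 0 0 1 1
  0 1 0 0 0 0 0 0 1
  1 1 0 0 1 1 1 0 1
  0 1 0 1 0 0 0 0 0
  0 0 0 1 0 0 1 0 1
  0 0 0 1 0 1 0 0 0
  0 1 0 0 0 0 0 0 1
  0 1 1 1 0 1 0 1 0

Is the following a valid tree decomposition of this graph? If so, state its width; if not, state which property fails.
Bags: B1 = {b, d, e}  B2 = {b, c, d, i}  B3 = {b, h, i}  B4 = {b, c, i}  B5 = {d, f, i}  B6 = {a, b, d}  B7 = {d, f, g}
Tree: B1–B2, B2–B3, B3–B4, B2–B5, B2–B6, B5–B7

A tree decomposition must satisfy three properties: every vertex lies in some bag; for every edge, both endpoints lie together in some bag; and for every vertex, the bags containing it form a connected subtree. Here bags containing vertex c are not connected in the tree, so the decomposition is invalid.

No — bags containing vertex c are not connected in the tree.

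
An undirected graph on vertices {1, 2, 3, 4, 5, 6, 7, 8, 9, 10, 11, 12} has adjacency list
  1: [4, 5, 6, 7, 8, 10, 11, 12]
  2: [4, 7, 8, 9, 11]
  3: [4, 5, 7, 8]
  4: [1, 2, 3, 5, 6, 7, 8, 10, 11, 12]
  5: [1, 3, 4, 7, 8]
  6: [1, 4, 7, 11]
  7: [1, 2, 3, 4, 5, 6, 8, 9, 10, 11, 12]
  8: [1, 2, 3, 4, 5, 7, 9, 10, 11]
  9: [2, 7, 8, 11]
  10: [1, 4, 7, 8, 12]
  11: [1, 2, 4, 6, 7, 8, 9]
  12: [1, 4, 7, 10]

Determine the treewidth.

A width-4 tree decomposition is:
Bags: B1 = {1, 4, 5, 7, 8}  B2 = {1, 4, 7, 8, 11}  B3 = {3, 4, 5, 7, 8}  B4 = {1, 4, 7, 8, 10}  B5 = {1, 4, 7, 10, 12}  B6 = {2, 4, 7, 8, 11}  B7 = {2, 7, 8, 9, 11}  B8 = {1, 4, 6, 7, 11}
Tree: B1–B2, B1–B3, B2–B4, B4–B5, B2–B6, B6–B7, B2–B8
The largest bag has 5 vertices, giving width 4; this decomposition certifies tw(G) ≤ 4. On the other hand G contains the 5-clique {2, 7, 8, 9, 11}. A clique must lie in a single bag of any decomposition, so no decomposition can have width below 4. The upper and lower bounds meet at 4, so that is the treewidth.

4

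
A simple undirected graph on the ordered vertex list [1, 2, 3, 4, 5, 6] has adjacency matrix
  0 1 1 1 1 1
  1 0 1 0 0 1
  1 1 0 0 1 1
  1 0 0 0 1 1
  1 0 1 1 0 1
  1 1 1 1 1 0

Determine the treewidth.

3

A width-3 tree decomposition is:
Bags: B1 = {1, 3, 5, 6}  B2 = {1, 4, 5, 6}  B3 = {1, 2, 3, 6}
Tree: B1–B2, B1–B3
Every bag has size at most 4, so the width is 4 − 1 = 3 and tw(G) ≤ 3. On the other hand G contains the 4-clique {1, 2, 3, 6}. A clique must lie in a single bag of any decomposition, so no decomposition can have width below 3. Combining the bounds, tw(G) = 3.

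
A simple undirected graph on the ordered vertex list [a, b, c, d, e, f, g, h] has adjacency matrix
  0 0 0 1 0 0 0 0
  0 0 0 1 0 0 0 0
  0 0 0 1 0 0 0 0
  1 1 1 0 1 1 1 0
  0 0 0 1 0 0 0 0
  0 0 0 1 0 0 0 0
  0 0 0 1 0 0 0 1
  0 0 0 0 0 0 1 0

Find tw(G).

A width-1 tree decomposition is:
Bags: B1 = {c, d}  B2 = {a, d}  B3 = {d, f}  B4 = {d, e}  B5 = {d, g}  B6 = {b, d}  B7 = {g, h}
Tree: B1–B2, B1–B3, B2–B4, B1–B5, B5–B6, B5–B7
Each bag holds 2 vertices, so the decomposition has width 1, which upper-bounds the treewidth. G has an edge, so its treewidth is at least 1. Hence tw(G) = 1 exactly.

1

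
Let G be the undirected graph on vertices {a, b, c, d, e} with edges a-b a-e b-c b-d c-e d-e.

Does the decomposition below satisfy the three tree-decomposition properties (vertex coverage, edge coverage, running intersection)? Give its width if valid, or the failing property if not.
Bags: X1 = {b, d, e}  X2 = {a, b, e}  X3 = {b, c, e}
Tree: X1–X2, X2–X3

Checking the three conditions: (i) the bags cover all of {a, b, c, d, e}; (ii) for each edge, some bag contains both endpoints; (iii) the bags containing any fixed vertex form a subtree. All hold, so the decomposition is valid with width 3 − 1 = 2.

Yes; width 2.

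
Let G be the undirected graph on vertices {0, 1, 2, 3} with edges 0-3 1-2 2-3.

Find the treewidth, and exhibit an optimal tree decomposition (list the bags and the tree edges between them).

Treewidth 1.
One optimal decomposition is:
Bags: B1 = {1, 2}  B2 = {2, 3}  B3 = {0, 3}
Tree: B1–B2, B2–B3

Every bag has size at most 2, so the width is 2 − 1 = 1 and tw(G) ≤ 1. Any graph with an edge has treewidth ≥ 1, and G has the edge 1–2. Therefore the treewidth is 1.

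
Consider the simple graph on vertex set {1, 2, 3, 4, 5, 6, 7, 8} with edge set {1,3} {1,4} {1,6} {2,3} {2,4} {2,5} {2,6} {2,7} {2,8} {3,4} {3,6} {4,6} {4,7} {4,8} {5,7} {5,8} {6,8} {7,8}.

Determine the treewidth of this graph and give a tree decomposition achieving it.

Every bag has size at most 4, so the width is 4 − 1 = 3 and tw(G) ≤ 3. For the lower bound, the 4 vertices {1, 3, 4, 6} are pairwise adjacent, and any tree decomposition puts a clique entirely inside one bag — forcing width ≥ 3. Therefore the treewidth is 3.

Treewidth 3.
One such decomposition:
Bags: B1 = {2, 4, 6, 8}  B2 = {2, 3, 4, 6}  B3 = {2, 4, 7, 8}  B4 = {2, 5, 7, 8}  B5 = {1, 3, 4, 6}
Tree: B1–B2, B1–B3, B3–B4, B2–B5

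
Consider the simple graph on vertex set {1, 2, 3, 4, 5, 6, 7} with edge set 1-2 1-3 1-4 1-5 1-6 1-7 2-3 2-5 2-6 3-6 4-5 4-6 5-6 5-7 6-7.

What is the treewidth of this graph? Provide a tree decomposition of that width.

Treewidth 3.
One optimal decomposition is:
Bags: B1 = {1, 2, 3, 6}  B2 = {1, 2, 5, 6}  B3 = {1, 4, 5, 6}  B4 = {1, 5, 6, 7}
Tree: B1–B2, B2–B3, B2–B4

Each bag holds 4 vertices, so the decomposition has width 3, which upper-bounds the treewidth. On the other hand G contains the 4-clique {1, 2, 3, 6}. A clique must lie in a single bag of any decomposition, so no decomposition can have width below 3. Hence tw(G) = 3 exactly.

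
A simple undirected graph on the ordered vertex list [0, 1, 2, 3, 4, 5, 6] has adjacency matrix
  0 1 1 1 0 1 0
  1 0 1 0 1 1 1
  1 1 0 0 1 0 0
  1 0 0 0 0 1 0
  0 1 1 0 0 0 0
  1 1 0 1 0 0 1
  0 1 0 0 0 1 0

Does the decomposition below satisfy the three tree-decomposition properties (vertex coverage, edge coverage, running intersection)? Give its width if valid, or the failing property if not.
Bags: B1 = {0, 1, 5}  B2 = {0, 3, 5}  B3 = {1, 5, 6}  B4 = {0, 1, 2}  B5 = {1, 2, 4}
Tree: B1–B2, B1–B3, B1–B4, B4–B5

Vertex coverage: the bags together contain {0, 1, 2, 3, 4, 5, 6}, the full vertex set. Edge coverage: each edge of G has both endpoints in at least one bag. Running intersection: for every vertex, the bags containing it form a connected subtree. All three properties hold, so this is a valid tree decomposition of width max|bag| − 1 = 2, and hence tw(G) ≤ 2.

Yes; width 2.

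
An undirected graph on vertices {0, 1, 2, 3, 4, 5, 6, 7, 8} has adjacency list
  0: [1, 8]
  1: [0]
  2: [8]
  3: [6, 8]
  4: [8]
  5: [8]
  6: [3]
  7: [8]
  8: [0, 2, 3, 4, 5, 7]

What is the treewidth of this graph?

1

A width-1 tree decomposition is:
Bags: B1 = {3, 8}  B2 = {0, 8}  B3 = {3, 6}  B4 = {7, 8}  B5 = {0, 1}  B6 = {2, 8}  B7 = {4, 8}  B8 = {5, 8}
Tree: B1–B2, B1–B3, B2–B4, B2–B5, B2–B6, B4–B7, B6–B8
Every bag has size at most 2, so the width is 2 − 1 = 1 and tw(G) ≤ 1. Since G has at least one edge (e.g. 3–8), it is not an edgeless graph, so tw(G) ≥ 1. Therefore the treewidth is 1.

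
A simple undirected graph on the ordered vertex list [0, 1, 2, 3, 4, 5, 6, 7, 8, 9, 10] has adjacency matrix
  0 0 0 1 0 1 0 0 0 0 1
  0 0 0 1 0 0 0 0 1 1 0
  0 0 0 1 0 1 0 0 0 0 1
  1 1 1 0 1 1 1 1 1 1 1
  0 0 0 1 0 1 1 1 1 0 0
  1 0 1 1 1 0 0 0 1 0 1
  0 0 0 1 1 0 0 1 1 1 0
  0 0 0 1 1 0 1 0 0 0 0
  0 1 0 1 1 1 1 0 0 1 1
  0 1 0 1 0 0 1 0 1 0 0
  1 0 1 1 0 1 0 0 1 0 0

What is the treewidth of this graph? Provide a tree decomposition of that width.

The largest bag has 4 vertices, giving width 3; this decomposition certifies tw(G) ≤ 3. Conversely, {0, 3, 5, 10} is a clique of size 4, and the vertices of any clique must share a bag in every tree decomposition; so some bag has ≥ 4 vertices and tw(G) ≥ 3. Hence tw(G) = 3 exactly.

Treewidth 3.
One such decomposition:
Bags: B1 = {3, 4, 6, 8}  B2 = {3, 4, 6, 7}  B3 = {3, 4, 5, 8}  B4 = {3, 5, 8, 10}  B5 = {2, 3, 5, 10}  B6 = {3, 6, 8, 9}  B7 = {0, 3, 5, 10}  B8 = {1, 3, 8, 9}
Tree: B1–B2, B1–B3, B3–B4, B4–B5, B1–B6, B4–B7, B6–B8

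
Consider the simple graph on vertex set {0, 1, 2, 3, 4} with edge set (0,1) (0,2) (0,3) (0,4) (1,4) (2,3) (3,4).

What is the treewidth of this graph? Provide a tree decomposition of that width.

The largest bag has 3 vertices, giving width 2; this decomposition certifies tw(G) ≤ 2. On the other hand G contains the 3-clique {0, 1, 4}. A clique must lie in a single bag of any decomposition, so no decomposition can have width below 2. Hence tw(G) = 2 exactly.

Treewidth 2.
Bags: B1 = {0, 1, 4}  B2 = {0, 3, 4}  B3 = {0, 2, 3}
Tree: B1–B2, B2–B3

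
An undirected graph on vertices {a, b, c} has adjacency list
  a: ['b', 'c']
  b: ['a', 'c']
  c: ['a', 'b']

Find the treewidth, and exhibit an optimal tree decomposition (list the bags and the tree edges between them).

With just one bag of size 3, the width is 3 − 1 = 2, so tw(G) ≤ 2. On the other hand G contains the 3-clique {a, b, c}. A clique must lie in a single bag of any decomposition, so no decomposition can have width below 2. Therefore the treewidth is 2.

Treewidth 2.
Bags: B1 = {a, b, c}
Tree: (single bag)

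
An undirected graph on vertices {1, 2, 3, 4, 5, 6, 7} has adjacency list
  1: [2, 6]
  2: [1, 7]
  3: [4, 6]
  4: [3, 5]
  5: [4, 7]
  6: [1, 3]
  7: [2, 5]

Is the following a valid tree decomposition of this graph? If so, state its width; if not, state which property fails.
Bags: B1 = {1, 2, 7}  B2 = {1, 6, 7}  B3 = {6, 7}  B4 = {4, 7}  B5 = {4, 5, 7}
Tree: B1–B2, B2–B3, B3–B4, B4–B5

A tree decomposition must satisfy three properties: every vertex lies in some bag; for every edge, both endpoints lie together in some bag; and for every vertex, the bags containing it form a connected subtree. Here vertex 3 appears in no bag, so the decomposition is invalid.

No — vertex 3 appears in no bag.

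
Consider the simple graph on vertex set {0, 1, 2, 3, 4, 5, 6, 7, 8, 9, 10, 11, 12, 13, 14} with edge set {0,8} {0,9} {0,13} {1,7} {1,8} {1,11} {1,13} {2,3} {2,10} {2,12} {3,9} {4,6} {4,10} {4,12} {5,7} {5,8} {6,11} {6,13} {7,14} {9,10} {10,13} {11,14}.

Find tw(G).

3

A width-3 tree decomposition is:
Bags: B1 = {5, 7, 11, 14}  B2 = {1, 5, 7, 11}  B3 = {1, 5, 8, 11}  B4 = {1, 6, 8, 11}  B5 = {1, 6, 8, 13}  B6 = {0, 6, 8, 13}  B7 = {0, 4, 6, 13}  B8 = {0, 4, 10, 13}  B9 = {0, 4, 9, 10}  B10 = {4, 9, 10, 12}  B11 = {2, 9, 10, 12}  B12 = {2, 3, 9, 12}
Tree: B1–B2, B2–B3, B3–B4, B4–B5, B5–B6, B6–B7, B7–B8, B8–B9, B9–B10, B10–B11, B11–B12
Every bag has size at most 4, so the width is 4 − 1 = 3 and tw(G) ≤ 3. For the lower bound: the 4 vertex sets {5,7,14}, {11}, {1}, {0,6,8,13} are disjoint, each induces a connected subgraph, and every pair is joined by at least one edge of G. Contracting each set to a single vertex therefore yields K_{4} as a minor, and since treewidth is minor-monotone, tw(G) ≥ tw(K_{4}) = 3. Combining the bounds, tw(G) = 3.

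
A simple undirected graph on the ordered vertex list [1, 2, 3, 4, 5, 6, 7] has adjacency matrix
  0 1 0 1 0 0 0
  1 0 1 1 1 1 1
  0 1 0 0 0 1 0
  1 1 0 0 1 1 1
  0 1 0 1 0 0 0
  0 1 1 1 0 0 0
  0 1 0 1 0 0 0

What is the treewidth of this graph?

A width-2 tree decomposition is:
Bags: B1 = {2, 4, 7}  B2 = {1, 2, 4}  B3 = {2, 4, 5}  B4 = {2, 4, 6}  B5 = {2, 3, 6}
Tree: B1–B2, B1–B3, B3–B4, B4–B5
Each bag holds 3 vertices, so the decomposition has width 2, which upper-bounds the treewidth. On the other hand G contains the 3-clique {2, 3, 6}. A clique must lie in a single bag of any decomposition, so no decomposition can have width below 2. The upper and lower bounds meet at 2, so that is the treewidth.

2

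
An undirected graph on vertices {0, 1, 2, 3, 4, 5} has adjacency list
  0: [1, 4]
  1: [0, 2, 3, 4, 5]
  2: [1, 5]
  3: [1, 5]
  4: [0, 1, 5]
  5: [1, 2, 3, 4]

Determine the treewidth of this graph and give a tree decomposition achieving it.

The largest bag has 3 vertices, giving width 2; this decomposition certifies tw(G) ≤ 2. For the lower bound, the 3 vertices {0, 1, 4} are pairwise adjacent, and any tree decomposition puts a clique entirely inside one bag — forcing width ≥ 2. The upper and lower bounds meet at 2, so that is the treewidth.

Treewidth 2.
One optimal decomposition is:
Bags: B1 = {1, 3, 5}  B2 = {1, 4, 5}  B3 = {1, 2, 5}  B4 = {0, 1, 4}
Tree: B1–B2, B2–B3, B2–B4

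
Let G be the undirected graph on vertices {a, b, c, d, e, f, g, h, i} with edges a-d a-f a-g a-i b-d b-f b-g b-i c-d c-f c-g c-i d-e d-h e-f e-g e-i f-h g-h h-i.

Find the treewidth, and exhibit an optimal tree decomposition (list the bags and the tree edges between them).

Each bag holds 5 vertices, so the decomposition has width 4, which upper-bounds the treewidth. For the lower bound: the 5 vertex sets {c,f}, {g,h}, {a,i}, {d}, {e} are disjoint, each induces a connected subgraph, and every pair is joined by at least one edge of G. Contracting each set to a single vertex therefore yields K_{5} as a minor, and since treewidth is minor-monotone, tw(G) ≥ tw(K_{5}) = 4. Therefore the treewidth is 4.

Treewidth 4.
One such decomposition:
Bags: B1 = {c, d, f, g, i}  B2 = {d, f, g, h, i}  B3 = {a, d, f, g, i}  B4 = {d, e, f, g, i}  B5 = {b, d, f, g, i}
Tree: B1–B2, B2–B3, B3–B4, B4–B5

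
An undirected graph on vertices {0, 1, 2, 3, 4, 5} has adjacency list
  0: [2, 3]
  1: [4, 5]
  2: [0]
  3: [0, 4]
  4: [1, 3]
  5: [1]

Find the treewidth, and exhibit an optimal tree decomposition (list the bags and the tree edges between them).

Treewidth 1.
Bags: B1 = {1, 5}  B2 = {1, 4}  B3 = {3, 4}  B4 = {0, 3}  B5 = {0, 2}
Tree: B1–B2, B2–B3, B3–B4, B4–B5

Every bag has size at most 2, so the width is 2 − 1 = 1 and tw(G) ≤ 1. Any graph with an edge has treewidth ≥ 1, and G has the edge 5–1. Hence tw(G) = 1 exactly.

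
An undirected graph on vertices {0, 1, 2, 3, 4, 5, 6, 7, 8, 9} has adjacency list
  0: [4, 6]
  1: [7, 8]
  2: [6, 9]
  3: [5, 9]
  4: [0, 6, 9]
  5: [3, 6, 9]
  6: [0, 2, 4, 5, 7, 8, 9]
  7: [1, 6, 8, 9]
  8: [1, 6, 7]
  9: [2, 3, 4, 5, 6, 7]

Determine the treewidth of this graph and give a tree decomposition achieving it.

Each bag holds 3 vertices, so the decomposition has width 2, which upper-bounds the treewidth. On the other hand G contains the 3-clique {1, 7, 8}. A clique must lie in a single bag of any decomposition, so no decomposition can have width below 2. Combining the bounds, tw(G) = 2.

Treewidth 2.
One optimal decomposition is:
Bags: B1 = {5, 6, 9}  B2 = {6, 7, 9}  B3 = {3, 5, 9}  B4 = {4, 6, 9}  B5 = {6, 7, 8}  B6 = {0, 4, 6}  B7 = {2, 6, 9}  B8 = {1, 7, 8}
Tree: B1–B2, B1–B3, B1–B4, B2–B5, B4–B6, B4–B7, B5–B8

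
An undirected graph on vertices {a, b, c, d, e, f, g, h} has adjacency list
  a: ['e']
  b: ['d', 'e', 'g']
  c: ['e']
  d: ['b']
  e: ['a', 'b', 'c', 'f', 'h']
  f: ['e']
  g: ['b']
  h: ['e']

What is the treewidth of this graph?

1

A width-1 tree decomposition is:
Bags: B1 = {c, e}  B2 = {a, e}  B3 = {b, e}  B4 = {b, d}  B5 = {b, g}  B6 = {e, f}  B7 = {e, h}
Tree: B1–B2, B1–B3, B3–B4, B3–B5, B2–B6, B1–B7
The largest bag has 2 vertices, giving width 1; this decomposition certifies tw(G) ≤ 1. G has an edge, so its treewidth is at least 1. The upper and lower bounds meet at 1, so that is the treewidth.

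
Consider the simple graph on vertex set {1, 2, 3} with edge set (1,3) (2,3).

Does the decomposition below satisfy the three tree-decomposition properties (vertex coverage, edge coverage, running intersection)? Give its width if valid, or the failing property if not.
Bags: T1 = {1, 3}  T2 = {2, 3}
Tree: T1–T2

Yes; width 1.

Every vertex of G appears in some bag (union = {1, 2, 3}); every edge is covered by a bag; and for each vertex v the set of bags containing v is connected in the bag tree. The decomposition is therefore valid. The largest bag has 2 vertices, so the width is 1.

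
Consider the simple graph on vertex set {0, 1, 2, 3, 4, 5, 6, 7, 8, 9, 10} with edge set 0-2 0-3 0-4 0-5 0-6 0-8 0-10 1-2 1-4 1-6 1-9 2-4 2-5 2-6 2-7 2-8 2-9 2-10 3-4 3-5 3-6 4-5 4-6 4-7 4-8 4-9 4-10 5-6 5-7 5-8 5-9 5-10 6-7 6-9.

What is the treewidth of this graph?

A width-4 tree decomposition is:
Bags: B1 = {0, 2, 4, 5, 6}  B2 = {2, 4, 5, 6, 9}  B3 = {1, 2, 4, 6, 9}  B4 = {0, 2, 4, 5, 10}  B5 = {0, 3, 4, 5, 6}  B6 = {0, 2, 4, 5, 8}  B7 = {2, 4, 5, 6, 7}
Tree: B1–B2, B2–B3, B1–B4, B1–B5, B1–B6, B1–B7
Every bag has size at most 5, so the width is 5 − 1 = 4 and tw(G) ≤ 4. For the lower bound, the 5 vertices {1, 2, 4, 6, 9} are pairwise adjacent, and any tree decomposition puts a clique entirely inside one bag — forcing width ≥ 4. The upper and lower bounds meet at 4, so that is the treewidth.

4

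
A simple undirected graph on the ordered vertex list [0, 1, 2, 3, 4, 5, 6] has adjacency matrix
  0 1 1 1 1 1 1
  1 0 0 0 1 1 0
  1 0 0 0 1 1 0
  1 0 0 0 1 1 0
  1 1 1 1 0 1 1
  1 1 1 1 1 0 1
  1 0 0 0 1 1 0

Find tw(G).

3

A width-3 tree decomposition is:
Bags: B1 = {0, 3, 4, 5}  B2 = {0, 4, 5, 6}  B3 = {0, 1, 4, 5}  B4 = {0, 2, 4, 5}
Tree: B1–B2, B1–B3, B2–B4
The largest bag has 4 vertices, giving width 3; this decomposition certifies tw(G) ≤ 3. On the other hand G contains the 4-clique {0, 1, 4, 5}. A clique must lie in a single bag of any decomposition, so no decomposition can have width below 3. Therefore the treewidth is 3.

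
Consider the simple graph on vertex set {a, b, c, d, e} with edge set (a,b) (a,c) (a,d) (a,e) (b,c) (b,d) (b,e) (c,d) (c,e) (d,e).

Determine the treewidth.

4

A width-4 tree decomposition is:
Bags: B1 = {a, b, c, d, e}
Tree: (single bag)
With just one bag of size 5, the width is 5 − 1 = 4, so tw(G) ≤ 4. Conversely, {a, b, c, d, e} is a clique of size 5, and the vertices of any clique must share a bag in every tree decomposition; so some bag has ≥ 5 vertices and tw(G) ≥ 4. Combining the bounds, tw(G) = 4.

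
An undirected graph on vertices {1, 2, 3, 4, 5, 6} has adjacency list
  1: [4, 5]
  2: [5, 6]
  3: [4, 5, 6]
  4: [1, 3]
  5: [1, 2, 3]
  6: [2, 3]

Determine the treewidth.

A width-2 tree decomposition is:
Bags: B1 = {2, 3, 6}  B2 = {2, 3, 5}  B3 = {3, 4, 5}  B4 = {1, 4, 5}
Tree: B1–B2, B2–B3, B3–B4
Each bag holds 3 vertices, so the decomposition has width 2, which upper-bounds the treewidth. Since 6–2–5–3–6 is a cycle in G, G is not acyclic. Forests are exactly the graphs of treewidth ≤ 1, so tw(G) ≥ 2. The upper and lower bounds meet at 2, so that is the treewidth.

2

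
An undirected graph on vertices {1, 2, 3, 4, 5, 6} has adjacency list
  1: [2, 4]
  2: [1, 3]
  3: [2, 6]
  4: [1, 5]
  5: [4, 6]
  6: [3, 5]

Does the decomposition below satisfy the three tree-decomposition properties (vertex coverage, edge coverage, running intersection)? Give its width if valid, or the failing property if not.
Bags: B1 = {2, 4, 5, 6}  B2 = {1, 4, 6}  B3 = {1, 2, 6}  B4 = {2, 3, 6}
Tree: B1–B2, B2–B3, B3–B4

A tree decomposition must satisfy three properties: every vertex lies in some bag; for every edge, both endpoints lie together in some bag; and for every vertex, the bags containing it form a connected subtree. Here bags containing vertex 2 are not connected in the tree, so the decomposition is invalid.

No — bags containing vertex 2 are not connected in the tree.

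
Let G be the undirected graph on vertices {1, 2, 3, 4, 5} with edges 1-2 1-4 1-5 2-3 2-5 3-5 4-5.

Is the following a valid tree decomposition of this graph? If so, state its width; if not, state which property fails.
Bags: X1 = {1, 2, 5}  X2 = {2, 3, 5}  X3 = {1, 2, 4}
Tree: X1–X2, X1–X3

A tree decomposition must satisfy three properties: every vertex lies in some bag; for every edge, both endpoints lie together in some bag; and for every vertex, the bags containing it form a connected subtree. Here edge (5,4) lies in no bag, so the decomposition is invalid.

No — edge (5,4) lies in no bag.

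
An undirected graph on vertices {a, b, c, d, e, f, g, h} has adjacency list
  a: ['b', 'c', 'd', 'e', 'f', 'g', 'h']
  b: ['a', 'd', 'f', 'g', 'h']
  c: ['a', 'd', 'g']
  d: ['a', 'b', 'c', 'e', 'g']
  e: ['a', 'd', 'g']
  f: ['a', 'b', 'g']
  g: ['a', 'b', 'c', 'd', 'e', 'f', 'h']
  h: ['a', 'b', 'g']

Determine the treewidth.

A width-3 tree decomposition is:
Bags: B1 = {a, c, d, g}  B2 = {a, b, d, g}  B3 = {a, d, e, g}  B4 = {a, b, g, h}  B5 = {a, b, f, g}
Tree: B1–B2, B2–B3, B2–B4, B2–B5
Each bag holds 4 vertices, so the decomposition has width 3, which upper-bounds the treewidth. Conversely, {a, d, e, g} is a clique of size 4, and the vertices of any clique must share a bag in every tree decomposition; so some bag has ≥ 4 vertices and tw(G) ≥ 3. The upper and lower bounds meet at 3, so that is the treewidth.

3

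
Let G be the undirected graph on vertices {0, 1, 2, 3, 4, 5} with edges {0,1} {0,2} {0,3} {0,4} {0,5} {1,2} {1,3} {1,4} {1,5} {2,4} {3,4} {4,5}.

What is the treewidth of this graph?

3

A width-3 tree decomposition is:
Bags: B1 = {0, 1, 2, 4}  B2 = {0, 1, 4, 5}  B3 = {0, 1, 3, 4}
Tree: B1–B2, B1–B3
Each bag holds 4 vertices, so the decomposition has width 3, which upper-bounds the treewidth. On the other hand G contains the 4-clique {0, 1, 2, 4}. A clique must lie in a single bag of any decomposition, so no decomposition can have width below 3. The upper and lower bounds meet at 3, so that is the treewidth.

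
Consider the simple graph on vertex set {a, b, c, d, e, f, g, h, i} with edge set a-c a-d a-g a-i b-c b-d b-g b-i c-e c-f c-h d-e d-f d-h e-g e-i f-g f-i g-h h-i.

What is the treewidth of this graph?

4

A width-4 tree decomposition is:
Bags: B1 = {c, d, g, h, i}  B2 = {a, c, d, g, i}  B3 = {b, c, d, g, i}  B4 = {c, d, f, g, i}  B5 = {c, d, e, g, i}
Tree: B1–B2, B2–B3, B3–B4, B4–B5
The largest bag has 5 vertices, giving width 4; this decomposition certifies tw(G) ≤ 4. For the lower bound: the 5 vertex sets {h,i}, {a,d}, {b,c}, {g}, {f} are disjoint, each induces a connected subgraph, and every pair is joined by at least one edge of G. Contracting each set to a single vertex therefore yields K_{5} as a minor, and since treewidth is minor-monotone, tw(G) ≥ tw(K_{5}) = 4. Hence tw(G) = 4 exactly.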